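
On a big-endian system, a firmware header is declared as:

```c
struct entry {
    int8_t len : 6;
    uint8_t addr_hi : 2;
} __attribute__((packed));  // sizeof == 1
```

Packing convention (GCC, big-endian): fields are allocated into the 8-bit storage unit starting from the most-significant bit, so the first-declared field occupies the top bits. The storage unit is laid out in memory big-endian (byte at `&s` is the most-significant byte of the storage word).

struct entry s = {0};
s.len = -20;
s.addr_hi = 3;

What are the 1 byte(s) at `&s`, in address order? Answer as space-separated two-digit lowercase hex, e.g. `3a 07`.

b3

len (6b) val=-20 bits=0x2c at bit 2: 0xb0
addr_hi (2b) val=3 bits=0x3 at bit 0: 0xb3
word = 0xb3 → big-endian bytes:
  [0]=0xb3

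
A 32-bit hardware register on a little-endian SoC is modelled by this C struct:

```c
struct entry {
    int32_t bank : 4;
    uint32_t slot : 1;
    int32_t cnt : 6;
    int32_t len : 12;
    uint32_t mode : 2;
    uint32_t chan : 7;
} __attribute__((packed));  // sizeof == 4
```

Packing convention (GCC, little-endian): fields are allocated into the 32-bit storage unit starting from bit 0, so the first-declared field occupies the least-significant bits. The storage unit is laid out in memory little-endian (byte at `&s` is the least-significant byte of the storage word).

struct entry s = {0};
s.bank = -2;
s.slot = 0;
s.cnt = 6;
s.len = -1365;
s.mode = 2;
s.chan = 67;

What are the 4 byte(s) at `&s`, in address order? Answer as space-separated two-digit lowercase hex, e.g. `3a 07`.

bank (4b) val=-2 bits=0xe at bit 0: 0x0000000e
slot (1b) val=0 bits=0x0 at bit 4: 0x0000000e
cnt (6b) val=6 bits=0x6 at bit 5: 0x000000ce
len (12b) val=-1365 bits=0xaab at bit 11: 0x005558ce
mode (2b) val=2 bits=0x2 at bit 23: 0x015558ce
chan (7b) val=67 bits=0x43 at bit 25: 0x875558ce
word = 0x875558ce → little-endian bytes:
  [0]=0xce  [1]=0x58  [2]=0x55  [3]=0x87

ce 58 55 87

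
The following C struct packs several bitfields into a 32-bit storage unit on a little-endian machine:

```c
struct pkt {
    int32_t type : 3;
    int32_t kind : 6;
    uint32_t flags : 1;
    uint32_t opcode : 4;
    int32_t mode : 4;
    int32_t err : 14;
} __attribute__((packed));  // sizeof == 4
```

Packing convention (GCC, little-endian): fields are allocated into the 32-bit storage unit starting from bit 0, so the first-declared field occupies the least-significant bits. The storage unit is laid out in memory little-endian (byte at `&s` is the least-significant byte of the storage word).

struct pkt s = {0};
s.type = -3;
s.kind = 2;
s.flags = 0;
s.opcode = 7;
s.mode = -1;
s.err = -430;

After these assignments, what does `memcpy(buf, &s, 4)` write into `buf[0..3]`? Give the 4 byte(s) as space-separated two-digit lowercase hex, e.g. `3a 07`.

type:3 = -3 → 0x5 << 0 → word 0x00000005
kind:6 = 2 → 0x2 << 3 → word 0x00000015
flags:1 = 0 → 0x0 << 9 → word 0x00000015
opcode:4 = 7 → 0x7 << 10 → word 0x00001c15
mode:4 = -1 → 0xf << 14 → word 0x0003dc15
err:14 = -430 → 0x3e52 << 18 → word 0xf94bdc15
word = 0xf94bdc15 → little-endian bytes:
  [0]=0x15  [1]=0xdc  [2]=0x4b  [3]=0xf9

15 dc 4b f9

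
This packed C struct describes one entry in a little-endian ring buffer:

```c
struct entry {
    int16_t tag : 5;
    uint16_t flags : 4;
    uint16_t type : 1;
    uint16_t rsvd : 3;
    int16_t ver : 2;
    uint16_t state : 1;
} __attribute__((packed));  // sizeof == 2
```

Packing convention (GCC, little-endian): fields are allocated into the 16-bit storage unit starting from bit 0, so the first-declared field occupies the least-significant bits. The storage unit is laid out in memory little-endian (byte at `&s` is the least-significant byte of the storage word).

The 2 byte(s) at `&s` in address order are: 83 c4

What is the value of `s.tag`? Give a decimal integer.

[0]=0x83 [1]=0xc4 (little-endian) → word 0xc483
tag [0+:5] = (word>>0) & 0x1f = 3  ←
flags [5+:4] = (word>>5) & 0xf = 4
type [9+:1] = (word>>9) & 0x1 = 0
rsvd [10+:3] = (word>>10) & 0x7 = 1
ver [13+:2] = (word>>13) & 0x3 = 2
state [15+:1] = (word>>15) & 0x1 = 1
tag signed 5b, MSB=0: value = 3

3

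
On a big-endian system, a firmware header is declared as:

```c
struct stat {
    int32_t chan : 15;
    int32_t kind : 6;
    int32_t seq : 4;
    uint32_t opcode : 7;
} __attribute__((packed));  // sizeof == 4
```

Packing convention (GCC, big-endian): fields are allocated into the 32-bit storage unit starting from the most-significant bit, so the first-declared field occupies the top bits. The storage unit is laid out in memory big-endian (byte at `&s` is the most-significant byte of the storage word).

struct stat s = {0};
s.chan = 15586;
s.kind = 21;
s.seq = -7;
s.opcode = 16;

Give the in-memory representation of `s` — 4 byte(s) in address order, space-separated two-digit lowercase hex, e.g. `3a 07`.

79 c4 ac 90

[17+:15] chan=15586 & 0x7fff = 0x3ce2; word=0x79c40000
[11+:6] kind=21 & 0x3f = 0x15; word=0x79c4a800
[7+:4] seq=-7 & 0xf = 0x9; word=0x79c4ac80
[0+:7] opcode=16 & 0x7f = 0x10; word=0x79c4ac90
word = 0x79c4ac90 → big-endian bytes:
  [0]=0x79  [1]=0xc4  [2]=0xac  [3]=0x90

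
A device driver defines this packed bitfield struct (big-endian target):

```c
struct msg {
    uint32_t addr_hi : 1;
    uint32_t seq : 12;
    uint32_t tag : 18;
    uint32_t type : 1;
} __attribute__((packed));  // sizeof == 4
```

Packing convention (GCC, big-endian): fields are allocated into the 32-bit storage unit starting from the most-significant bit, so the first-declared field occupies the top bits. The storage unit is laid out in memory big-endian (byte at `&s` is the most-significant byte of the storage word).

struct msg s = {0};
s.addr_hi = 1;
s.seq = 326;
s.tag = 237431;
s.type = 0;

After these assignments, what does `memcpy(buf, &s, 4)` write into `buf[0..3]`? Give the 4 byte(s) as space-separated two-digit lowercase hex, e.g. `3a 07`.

addr_hi:1 = 1 → 0x1 << 31 → word 0x80000000
seq:12 = 326 → 0x146 << 19 → word 0x8a300000
tag:18 = 237431 → 0x39f77 << 1 → word 0x8a373eee
type:1 = 0 → 0x0 << 0 → word 0x8a373eee
word = 0x8a373eee → big-endian bytes:
  [0]=0x8a  [1]=0x37  [2]=0x3e  [3]=0xee

8a 37 3e ee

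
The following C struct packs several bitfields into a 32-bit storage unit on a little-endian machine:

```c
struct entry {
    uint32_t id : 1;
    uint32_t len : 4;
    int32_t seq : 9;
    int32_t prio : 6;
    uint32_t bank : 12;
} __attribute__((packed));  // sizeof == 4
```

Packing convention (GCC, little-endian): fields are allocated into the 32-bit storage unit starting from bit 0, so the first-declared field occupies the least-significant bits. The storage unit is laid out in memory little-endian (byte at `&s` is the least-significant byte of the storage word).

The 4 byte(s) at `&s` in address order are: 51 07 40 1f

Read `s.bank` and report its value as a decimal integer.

500

[0]=0x51 [1]=0x07 [2]=0x40 [3]=0x1f (little-endian) → word 0x1f400751
id [0+:1] = (word>>0) & 0x1 = 1
len [1+:4] = (word>>1) & 0xf = 8
seq [5+:9] = (word>>5) & 0x1ff = 58
prio [14+:6] = (word>>14) & 0x3f = 0
bank [20+:12] = (word>>20) & 0xfff = 500  ←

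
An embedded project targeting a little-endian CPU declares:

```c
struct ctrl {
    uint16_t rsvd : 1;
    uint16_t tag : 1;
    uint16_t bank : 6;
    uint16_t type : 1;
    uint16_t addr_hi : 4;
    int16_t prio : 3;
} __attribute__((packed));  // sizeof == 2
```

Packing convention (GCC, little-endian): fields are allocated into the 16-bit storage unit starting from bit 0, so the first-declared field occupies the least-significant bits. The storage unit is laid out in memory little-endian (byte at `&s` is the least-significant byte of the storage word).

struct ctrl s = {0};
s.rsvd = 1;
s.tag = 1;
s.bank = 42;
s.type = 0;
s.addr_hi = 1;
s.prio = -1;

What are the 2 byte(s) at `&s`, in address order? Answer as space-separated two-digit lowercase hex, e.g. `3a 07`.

rsvd:1 = 1 → 0x1 << 0 → word 0x0001
tag:1 = 1 → 0x1 << 1 → word 0x0003
bank:6 = 42 → 0x2a << 2 → word 0x00ab
type:1 = 0 → 0x0 << 8 → word 0x00ab
addr_hi:4 = 1 → 0x1 << 9 → word 0x02ab
prio:3 = -1 → 0x7 << 13 → word 0xe2ab
word = 0xe2ab → little-endian bytes:
  [0]=0xab  [1]=0xe2

ab e2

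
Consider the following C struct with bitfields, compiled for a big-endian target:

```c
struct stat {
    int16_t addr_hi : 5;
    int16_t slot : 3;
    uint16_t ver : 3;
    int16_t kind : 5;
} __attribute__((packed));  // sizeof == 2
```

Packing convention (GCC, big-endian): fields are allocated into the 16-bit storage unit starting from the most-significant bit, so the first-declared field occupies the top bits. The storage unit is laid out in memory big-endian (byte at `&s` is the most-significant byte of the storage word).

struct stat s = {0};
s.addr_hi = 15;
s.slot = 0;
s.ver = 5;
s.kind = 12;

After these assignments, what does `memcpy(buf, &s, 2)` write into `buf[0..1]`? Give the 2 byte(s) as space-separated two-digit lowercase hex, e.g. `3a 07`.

addr_hi (5b) val=15 bits=0xf at bit 11: 0x7800
slot (3b) val=0 bits=0x0 at bit 8: 0x7800
ver (3b) val=5 bits=0x5 at bit 5: 0x78a0
kind (5b) val=12 bits=0xc at bit 0: 0x78ac
word = 0x78ac → big-endian bytes:
  [0]=0x78  [1]=0xac

78 ac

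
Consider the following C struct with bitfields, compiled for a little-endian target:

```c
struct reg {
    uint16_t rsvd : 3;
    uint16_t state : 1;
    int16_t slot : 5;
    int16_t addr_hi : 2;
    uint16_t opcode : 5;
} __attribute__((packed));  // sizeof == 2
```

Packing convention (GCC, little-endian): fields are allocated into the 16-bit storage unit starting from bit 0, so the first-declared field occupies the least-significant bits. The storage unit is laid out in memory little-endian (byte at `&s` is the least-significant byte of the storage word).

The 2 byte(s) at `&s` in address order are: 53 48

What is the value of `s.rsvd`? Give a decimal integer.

3

[0]=0x53 [1]=0x48 (little-endian) → word 0x4853
rsvd:3 @ bit 0 → (0x4853>>0)&0x7 = 0x3  ←
state:1 @ bit 3 → (0x4853>>3)&0x1 = 0x0
slot:5 @ bit 4 → (0x4853>>4)&0x1f = 0x5
addr_hi:2 @ bit 9 → (0x4853>>9)&0x3 = 0x0
opcode:5 @ bit 11 → (0x4853>>11)&0x1f = 0x9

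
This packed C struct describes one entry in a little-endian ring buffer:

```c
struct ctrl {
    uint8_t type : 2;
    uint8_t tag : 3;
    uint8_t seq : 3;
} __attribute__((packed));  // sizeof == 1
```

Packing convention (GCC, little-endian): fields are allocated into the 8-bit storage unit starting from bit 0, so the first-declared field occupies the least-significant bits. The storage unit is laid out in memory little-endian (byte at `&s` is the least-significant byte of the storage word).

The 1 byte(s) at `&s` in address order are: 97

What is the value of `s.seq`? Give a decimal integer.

[0]=0x97 (little-endian) → word 0x97
type:2 @ bit 0 → (0x97>>0)&0x3 = 0x3
tag:3 @ bit 2 → (0x97>>2)&0x7 = 0x5
seq:3 @ bit 5 → (0x97>>5)&0x7 = 0x4  ←

4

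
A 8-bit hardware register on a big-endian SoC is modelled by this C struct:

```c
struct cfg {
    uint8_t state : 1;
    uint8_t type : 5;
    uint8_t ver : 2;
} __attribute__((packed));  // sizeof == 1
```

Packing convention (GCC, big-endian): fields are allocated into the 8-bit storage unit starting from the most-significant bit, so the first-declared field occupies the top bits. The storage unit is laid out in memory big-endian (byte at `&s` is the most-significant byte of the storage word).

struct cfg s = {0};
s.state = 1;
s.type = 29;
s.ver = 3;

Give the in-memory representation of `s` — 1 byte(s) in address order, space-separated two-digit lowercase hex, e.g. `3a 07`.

f7

state:1 = 1 → 0x1 << 7 → word 0x80
type:5 = 29 → 0x1d << 2 → word 0xf4
ver:2 = 3 → 0x3 << 0 → word 0xf7
word = 0xf7 → big-endian bytes:
  [0]=0xf7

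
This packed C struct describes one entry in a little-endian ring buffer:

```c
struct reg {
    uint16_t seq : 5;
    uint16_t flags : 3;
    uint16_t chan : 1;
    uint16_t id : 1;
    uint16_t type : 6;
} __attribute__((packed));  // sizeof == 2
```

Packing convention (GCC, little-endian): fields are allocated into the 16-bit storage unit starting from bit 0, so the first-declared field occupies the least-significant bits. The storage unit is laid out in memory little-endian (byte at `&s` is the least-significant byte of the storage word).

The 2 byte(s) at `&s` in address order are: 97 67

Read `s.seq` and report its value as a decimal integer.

23

[0]=0x97 [1]=0x67 (little-endian) → word 0x6797
seq [0+:5] = (word>>0) & 0x1f = 23  ←
flags [5+:3] = (word>>5) & 0x7 = 4
chan [8+:1] = (word>>8) & 0x1 = 1
id [9+:1] = (word>>9) & 0x1 = 1
type [10+:6] = (word>>10) & 0x3f = 25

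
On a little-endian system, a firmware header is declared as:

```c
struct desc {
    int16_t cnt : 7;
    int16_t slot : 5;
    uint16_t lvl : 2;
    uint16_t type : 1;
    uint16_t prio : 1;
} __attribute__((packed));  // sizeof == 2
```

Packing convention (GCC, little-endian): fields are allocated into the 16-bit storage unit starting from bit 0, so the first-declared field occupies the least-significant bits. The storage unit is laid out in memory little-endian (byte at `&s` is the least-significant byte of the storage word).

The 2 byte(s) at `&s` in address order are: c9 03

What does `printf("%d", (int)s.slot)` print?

[0]=0xc9 [1]=0x03 (little-endian) → word 0x03c9
cnt:7 @ bit 0 → (0x03c9>>0)&0x7f = 0x49
slot:5 @ bit 7 → (0x03c9>>7)&0x1f = 0x7  ←
lvl:2 @ bit 12 → (0x03c9>>12)&0x3 = 0x0
type:1 @ bit 14 → (0x03c9>>14)&0x1 = 0x0
prio:1 @ bit 15 → (0x03c9>>15)&0x1 = 0x0
slot signed 5b, MSB=0: value = 7

7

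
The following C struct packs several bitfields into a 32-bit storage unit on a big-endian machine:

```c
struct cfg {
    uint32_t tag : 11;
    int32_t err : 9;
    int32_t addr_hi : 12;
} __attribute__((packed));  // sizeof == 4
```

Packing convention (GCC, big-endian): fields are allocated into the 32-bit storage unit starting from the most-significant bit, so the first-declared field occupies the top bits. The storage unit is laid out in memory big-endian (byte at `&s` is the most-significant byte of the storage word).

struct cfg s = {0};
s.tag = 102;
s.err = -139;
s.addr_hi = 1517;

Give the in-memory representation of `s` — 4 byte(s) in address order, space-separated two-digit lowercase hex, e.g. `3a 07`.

[21+:11] tag=102 & 0x7ff = 0x66; word=0x0cc00000
[12+:9] err=-139 & 0x1ff = 0x175; word=0x0cd75000
[0+:12] addr_hi=1517 & 0xfff = 0x5ed; word=0x0cd755ed
word = 0x0cd755ed → big-endian bytes:
  [0]=0x0c  [1]=0xd7  [2]=0x55  [3]=0xed

0c d7 55 ed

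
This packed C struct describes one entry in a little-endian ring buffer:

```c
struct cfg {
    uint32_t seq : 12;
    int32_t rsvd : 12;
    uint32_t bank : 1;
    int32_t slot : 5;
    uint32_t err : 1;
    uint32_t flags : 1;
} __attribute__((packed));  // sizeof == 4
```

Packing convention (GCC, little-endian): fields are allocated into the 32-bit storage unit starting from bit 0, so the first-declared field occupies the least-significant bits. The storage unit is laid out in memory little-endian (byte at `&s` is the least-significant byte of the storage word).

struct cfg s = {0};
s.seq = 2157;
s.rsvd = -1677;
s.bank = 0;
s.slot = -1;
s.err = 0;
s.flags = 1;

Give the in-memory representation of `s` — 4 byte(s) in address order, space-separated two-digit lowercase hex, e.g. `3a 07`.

6d 38 97 be

seq:12 = 2157 → 0x86d << 0 → word 0x0000086d
rsvd:12 = -1677 → 0x973 << 12 → word 0x0097386d
bank:1 = 0 → 0x0 << 24 → word 0x0097386d
slot:5 = -1 → 0x1f << 25 → word 0x3e97386d
err:1 = 0 → 0x0 << 30 → word 0x3e97386d
flags:1 = 1 → 0x1 << 31 → word 0xbe97386d
word = 0xbe97386d → little-endian bytes:
  [0]=0x6d  [1]=0x38  [2]=0x97  [3]=0xbe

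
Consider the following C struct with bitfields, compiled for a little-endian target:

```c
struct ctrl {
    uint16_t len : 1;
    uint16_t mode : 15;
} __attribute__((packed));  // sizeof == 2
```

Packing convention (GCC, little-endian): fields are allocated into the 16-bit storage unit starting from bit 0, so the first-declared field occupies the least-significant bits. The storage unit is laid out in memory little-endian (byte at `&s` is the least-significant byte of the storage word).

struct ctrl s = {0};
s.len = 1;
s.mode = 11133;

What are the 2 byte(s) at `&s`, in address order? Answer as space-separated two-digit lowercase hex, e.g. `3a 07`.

[0+:1] len=1 & 0x1 = 0x1; word=0x0001
[1+:15] mode=11133 & 0x7fff = 0x2b7d; word=0x56fb
word = 0x56fb → little-endian bytes:
  [0]=0xfb  [1]=0x56

fb 56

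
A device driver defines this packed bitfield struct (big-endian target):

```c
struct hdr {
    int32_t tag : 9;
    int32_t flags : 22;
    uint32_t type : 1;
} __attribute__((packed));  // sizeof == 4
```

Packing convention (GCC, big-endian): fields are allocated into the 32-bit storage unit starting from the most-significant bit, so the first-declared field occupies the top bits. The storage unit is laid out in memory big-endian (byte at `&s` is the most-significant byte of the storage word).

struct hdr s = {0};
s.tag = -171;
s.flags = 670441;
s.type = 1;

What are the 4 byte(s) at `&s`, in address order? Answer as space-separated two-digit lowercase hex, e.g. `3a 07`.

[23+:9] tag=-171 & 0x1ff = 0x155; word=0xaa800000
[1+:22] flags=670441 & 0x3fffff = 0xa3ae9; word=0xaa9475d2
[0+:1] type=1 & 0x1 = 0x1; word=0xaa9475d3
word = 0xaa9475d3 → big-endian bytes:
  [0]=0xaa  [1]=0x94  [2]=0x75  [3]=0xd3

aa 94 75 d3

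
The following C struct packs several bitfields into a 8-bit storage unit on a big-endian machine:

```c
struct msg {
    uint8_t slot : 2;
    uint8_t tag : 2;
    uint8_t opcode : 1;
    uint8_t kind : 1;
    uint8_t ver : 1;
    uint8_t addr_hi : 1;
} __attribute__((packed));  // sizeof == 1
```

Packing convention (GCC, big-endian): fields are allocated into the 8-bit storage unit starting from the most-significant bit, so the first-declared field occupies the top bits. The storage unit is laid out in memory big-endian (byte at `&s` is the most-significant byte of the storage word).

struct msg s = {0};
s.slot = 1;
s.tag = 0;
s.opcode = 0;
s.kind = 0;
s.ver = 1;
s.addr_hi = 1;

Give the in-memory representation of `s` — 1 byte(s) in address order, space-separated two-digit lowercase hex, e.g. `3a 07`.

slot (2b) val=1 bits=0x1 at bit 6: 0x40
tag (2b) val=0 bits=0x0 at bit 4: 0x40
opcode (1b) val=0 bits=0x0 at bit 3: 0x40
kind (1b) val=0 bits=0x0 at bit 2: 0x40
ver (1b) val=1 bits=0x1 at bit 1: 0x42
addr_hi (1b) val=1 bits=0x1 at bit 0: 0x43
word = 0x43 → big-endian bytes:
  [0]=0x43

43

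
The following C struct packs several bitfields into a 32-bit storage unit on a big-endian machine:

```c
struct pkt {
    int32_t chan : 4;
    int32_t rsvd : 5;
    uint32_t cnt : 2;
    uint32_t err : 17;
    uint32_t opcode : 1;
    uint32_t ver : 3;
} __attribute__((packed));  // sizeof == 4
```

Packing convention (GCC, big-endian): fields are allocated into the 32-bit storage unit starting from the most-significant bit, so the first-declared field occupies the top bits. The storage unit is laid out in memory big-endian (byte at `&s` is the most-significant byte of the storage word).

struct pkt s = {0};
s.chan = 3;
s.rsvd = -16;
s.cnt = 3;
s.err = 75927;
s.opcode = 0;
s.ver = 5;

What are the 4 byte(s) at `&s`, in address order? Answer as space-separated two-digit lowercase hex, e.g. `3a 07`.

38 72 89 75

[28+:4] chan=3 & 0xf = 0x3; word=0x30000000
[23+:5] rsvd=-16 & 0x1f = 0x10; word=0x38000000
[21+:2] cnt=3 & 0x3 = 0x3; word=0x38600000
[4+:17] err=75927 & 0x1ffff = 0x12897; word=0x38728970
[3+:1] opcode=0 & 0x1 = 0x0; word=0x38728970
[0+:3] ver=5 & 0x7 = 0x5; word=0x38728975
word = 0x38728975 → big-endian bytes:
  [0]=0x38  [1]=0x72  [2]=0x89  [3]=0x75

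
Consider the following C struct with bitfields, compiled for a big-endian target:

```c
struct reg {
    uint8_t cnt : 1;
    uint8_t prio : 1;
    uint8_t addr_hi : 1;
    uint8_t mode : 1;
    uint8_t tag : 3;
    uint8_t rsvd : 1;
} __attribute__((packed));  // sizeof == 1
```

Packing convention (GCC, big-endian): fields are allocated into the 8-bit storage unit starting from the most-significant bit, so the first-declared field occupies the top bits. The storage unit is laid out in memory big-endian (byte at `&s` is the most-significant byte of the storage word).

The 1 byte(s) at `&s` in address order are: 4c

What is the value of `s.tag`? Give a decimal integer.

[0]=0x4c (big-endian) → word 0x4c
cnt:1 @ bit 7 → (0x4c>>7)&0x1 = 0x0
prio:1 @ bit 6 → (0x4c>>6)&0x1 = 0x1
addr_hi:1 @ bit 5 → (0x4c>>5)&0x1 = 0x0
mode:1 @ bit 4 → (0x4c>>4)&0x1 = 0x0
tag:3 @ bit 1 → (0x4c>>1)&0x7 = 0x6  ←
rsvd:1 @ bit 0 → (0x4c>>0)&0x1 = 0x0

6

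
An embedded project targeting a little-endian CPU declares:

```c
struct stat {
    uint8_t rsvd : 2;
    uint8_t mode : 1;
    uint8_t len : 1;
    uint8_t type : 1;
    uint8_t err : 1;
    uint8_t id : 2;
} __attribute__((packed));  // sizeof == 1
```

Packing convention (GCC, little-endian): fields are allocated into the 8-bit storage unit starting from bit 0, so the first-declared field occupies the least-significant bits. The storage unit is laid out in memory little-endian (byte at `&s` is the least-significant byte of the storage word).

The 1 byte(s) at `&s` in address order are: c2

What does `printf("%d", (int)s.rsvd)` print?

[0]=0xc2 (little-endian) → word 0xc2
rsvd:2 @ bit 0 → (0xc2>>0)&0x3 = 0x2  ←
mode:1 @ bit 2 → (0xc2>>2)&0x1 = 0x0
len:1 @ bit 3 → (0xc2>>3)&0x1 = 0x0
type:1 @ bit 4 → (0xc2>>4)&0x1 = 0x0
err:1 @ bit 5 → (0xc2>>5)&0x1 = 0x0
id:2 @ bit 6 → (0xc2>>6)&0x3 = 0x3

2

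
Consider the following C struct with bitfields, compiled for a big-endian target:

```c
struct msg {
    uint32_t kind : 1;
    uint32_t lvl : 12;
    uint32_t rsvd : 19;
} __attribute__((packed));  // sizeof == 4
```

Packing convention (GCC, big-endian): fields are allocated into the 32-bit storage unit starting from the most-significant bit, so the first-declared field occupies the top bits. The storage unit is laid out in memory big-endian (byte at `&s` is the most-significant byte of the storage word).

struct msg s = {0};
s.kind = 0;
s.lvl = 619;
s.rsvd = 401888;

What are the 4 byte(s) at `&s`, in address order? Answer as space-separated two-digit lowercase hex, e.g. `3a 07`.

13 5e 21 e0

[31+:1] kind=0 & 0x1 = 0x0; word=0x00000000
[19+:12] lvl=619 & 0xfff = 0x26b; word=0x13580000
[0+:19] rsvd=401888 & 0x7ffff = 0x621e0; word=0x135e21e0
word = 0x135e21e0 → big-endian bytes:
  [0]=0x13  [1]=0x5e  [2]=0x21  [3]=0xe0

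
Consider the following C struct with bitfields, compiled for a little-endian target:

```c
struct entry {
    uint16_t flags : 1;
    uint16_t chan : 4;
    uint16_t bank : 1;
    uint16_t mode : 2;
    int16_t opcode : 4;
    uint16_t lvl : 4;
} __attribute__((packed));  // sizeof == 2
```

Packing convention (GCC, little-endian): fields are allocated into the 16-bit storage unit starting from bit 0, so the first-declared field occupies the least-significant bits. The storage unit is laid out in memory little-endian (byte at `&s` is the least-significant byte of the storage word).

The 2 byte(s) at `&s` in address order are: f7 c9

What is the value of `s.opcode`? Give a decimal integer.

[0]=0xf7 [1]=0xc9 (little-endian) → word 0xc9f7
flags [0+:1] = (word>>0) & 0x1 = 1
chan [1+:4] = (word>>1) & 0xf = 11
bank [5+:1] = (word>>5) & 0x1 = 1
mode [6+:2] = (word>>6) & 0x3 = 3
opcode [8+:4] = (word>>8) & 0xf = 9  ←
lvl [12+:4] = (word>>12) & 0xf = 12
opcode signed 4b, MSB=1: 9 - 16 = -7

-7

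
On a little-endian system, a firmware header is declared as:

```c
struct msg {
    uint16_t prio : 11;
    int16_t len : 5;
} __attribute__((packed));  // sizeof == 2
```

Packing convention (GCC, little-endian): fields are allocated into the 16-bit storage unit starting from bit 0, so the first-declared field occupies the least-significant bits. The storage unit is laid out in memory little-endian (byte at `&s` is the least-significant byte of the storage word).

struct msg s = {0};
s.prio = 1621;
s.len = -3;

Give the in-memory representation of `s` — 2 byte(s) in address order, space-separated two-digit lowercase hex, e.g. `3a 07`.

prio:11 = 1621 → 0x655 << 0 → word 0x0655
len:5 = -3 → 0x1d << 11 → word 0xee55
word = 0xee55 → little-endian bytes:
  [0]=0x55  [1]=0xee

55 ee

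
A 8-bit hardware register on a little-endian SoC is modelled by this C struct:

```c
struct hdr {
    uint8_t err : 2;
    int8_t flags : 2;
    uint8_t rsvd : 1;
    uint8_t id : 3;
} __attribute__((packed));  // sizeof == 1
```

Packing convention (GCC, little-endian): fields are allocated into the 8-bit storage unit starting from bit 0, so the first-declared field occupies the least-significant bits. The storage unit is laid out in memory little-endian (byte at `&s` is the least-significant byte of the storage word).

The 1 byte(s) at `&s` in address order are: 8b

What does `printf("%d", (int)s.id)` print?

4

[0]=0x8b (little-endian) → word 0x8b
err [0+:2] = (word>>0) & 0x3 = 3
flags [2+:2] = (word>>2) & 0x3 = 2
rsvd [4+:1] = (word>>4) & 0x1 = 0
id [5+:3] = (word>>5) & 0x7 = 4  ←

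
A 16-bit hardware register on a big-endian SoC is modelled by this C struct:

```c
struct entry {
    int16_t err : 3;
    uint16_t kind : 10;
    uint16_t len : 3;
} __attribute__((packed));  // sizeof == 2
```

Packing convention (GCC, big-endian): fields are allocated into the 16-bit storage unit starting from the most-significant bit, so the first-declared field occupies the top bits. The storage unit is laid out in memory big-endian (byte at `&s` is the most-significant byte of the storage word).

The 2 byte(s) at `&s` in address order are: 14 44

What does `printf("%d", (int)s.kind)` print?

648

[0]=0x14 [1]=0x44 (big-endian) → word 0x1444
err [13+:3] = (word>>13) & 0x7 = 0
kind [3+:10] = (word>>3) & 0x3ff = 648  ←
len [0+:3] = (word>>0) & 0x7 = 4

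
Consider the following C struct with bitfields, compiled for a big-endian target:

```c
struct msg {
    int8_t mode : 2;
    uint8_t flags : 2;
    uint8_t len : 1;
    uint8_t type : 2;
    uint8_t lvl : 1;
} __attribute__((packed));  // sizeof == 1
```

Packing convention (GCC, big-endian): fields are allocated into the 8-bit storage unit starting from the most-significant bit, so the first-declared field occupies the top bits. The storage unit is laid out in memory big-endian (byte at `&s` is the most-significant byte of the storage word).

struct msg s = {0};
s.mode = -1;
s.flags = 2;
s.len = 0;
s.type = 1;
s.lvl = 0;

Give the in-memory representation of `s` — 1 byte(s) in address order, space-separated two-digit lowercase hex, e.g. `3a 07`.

mode:2 = -1 → 0x3 << 6 → word 0xc0
flags:2 = 2 → 0x2 << 4 → word 0xe0
len:1 = 0 → 0x0 << 3 → word 0xe0
type:2 = 1 → 0x1 << 1 → word 0xe2
lvl:1 = 0 → 0x0 << 0 → word 0xe2
word = 0xe2 → big-endian bytes:
  [0]=0xe2

e2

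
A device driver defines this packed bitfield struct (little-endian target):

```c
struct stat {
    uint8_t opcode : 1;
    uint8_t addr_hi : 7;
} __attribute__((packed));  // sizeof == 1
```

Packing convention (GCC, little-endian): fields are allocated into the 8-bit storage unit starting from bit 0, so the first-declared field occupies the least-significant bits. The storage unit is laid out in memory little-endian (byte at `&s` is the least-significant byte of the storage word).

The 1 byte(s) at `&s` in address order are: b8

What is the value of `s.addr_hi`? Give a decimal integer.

92

[0]=0xb8 (little-endian) → word 0xb8
opcode [0+:1] = (word>>0) & 0x1 = 0
addr_hi [1+:7] = (word>>1) & 0x7f = 92  ←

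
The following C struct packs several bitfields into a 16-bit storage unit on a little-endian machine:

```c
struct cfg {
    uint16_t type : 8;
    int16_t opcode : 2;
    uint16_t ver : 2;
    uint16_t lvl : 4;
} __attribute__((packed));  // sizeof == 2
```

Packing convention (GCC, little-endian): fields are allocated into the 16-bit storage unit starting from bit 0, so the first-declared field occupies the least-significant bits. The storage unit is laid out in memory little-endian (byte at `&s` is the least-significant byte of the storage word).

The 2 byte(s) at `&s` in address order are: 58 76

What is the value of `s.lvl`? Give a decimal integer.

[0]=0x58 [1]=0x76 (little-endian) → word 0x7658
type:8 @ bit 0 → (0x7658>>0)&0xff = 0x58
opcode:2 @ bit 8 → (0x7658>>8)&0x3 = 0x2
ver:2 @ bit 10 → (0x7658>>10)&0x3 = 0x1
lvl:4 @ bit 12 → (0x7658>>12)&0xf = 0x7  ←

7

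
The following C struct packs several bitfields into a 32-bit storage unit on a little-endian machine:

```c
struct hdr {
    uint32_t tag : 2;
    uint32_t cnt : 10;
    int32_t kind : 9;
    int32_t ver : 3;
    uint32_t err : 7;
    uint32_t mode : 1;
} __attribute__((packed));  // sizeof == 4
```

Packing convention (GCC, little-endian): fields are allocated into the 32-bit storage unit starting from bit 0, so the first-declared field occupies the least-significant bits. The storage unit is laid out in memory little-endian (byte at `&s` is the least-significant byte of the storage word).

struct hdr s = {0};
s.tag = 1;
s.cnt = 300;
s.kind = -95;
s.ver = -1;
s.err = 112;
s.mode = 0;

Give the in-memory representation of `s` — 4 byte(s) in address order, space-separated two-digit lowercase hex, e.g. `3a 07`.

tag:2 = 1 → 0x1 << 0 → word 0x00000001
cnt:10 = 300 → 0x12c << 2 → word 0x000004b1
kind:9 = -95 → 0x1a1 << 12 → word 0x001a14b1
ver:3 = -1 → 0x7 << 21 → word 0x00fa14b1
err:7 = 112 → 0x70 << 24 → word 0x70fa14b1
mode:1 = 0 → 0x0 << 31 → word 0x70fa14b1
word = 0x70fa14b1 → little-endian bytes:
  [0]=0xb1  [1]=0x14  [2]=0xfa  [3]=0x70

b1 14 fa 70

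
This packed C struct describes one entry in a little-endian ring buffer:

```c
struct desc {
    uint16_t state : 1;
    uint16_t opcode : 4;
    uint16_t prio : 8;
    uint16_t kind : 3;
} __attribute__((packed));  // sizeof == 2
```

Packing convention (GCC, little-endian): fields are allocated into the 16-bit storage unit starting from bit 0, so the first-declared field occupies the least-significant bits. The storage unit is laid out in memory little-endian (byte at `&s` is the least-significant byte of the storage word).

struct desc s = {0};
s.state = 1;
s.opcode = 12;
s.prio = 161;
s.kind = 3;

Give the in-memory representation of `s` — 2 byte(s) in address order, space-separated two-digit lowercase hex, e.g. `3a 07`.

39 74

[0+:1] state=1 & 0x1 = 0x1; word=0x0001
[1+:4] opcode=12 & 0xf = 0xc; word=0x0019
[5+:8] prio=161 & 0xff = 0xa1; word=0x1439
[13+:3] kind=3 & 0x7 = 0x3; word=0x7439
word = 0x7439 → little-endian bytes:
  [0]=0x39  [1]=0x74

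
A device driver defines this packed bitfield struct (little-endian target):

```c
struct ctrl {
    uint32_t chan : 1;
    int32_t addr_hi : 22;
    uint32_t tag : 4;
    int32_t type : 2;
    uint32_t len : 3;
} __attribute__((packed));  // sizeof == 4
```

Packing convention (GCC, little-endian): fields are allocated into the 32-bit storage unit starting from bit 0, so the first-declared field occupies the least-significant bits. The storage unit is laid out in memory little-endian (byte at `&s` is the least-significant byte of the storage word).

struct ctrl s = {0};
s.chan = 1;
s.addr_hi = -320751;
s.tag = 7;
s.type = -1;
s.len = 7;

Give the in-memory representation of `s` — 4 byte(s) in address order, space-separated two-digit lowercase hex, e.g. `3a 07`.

23 36 f6 fb

chan:1 = 1 → 0x1 << 0 → word 0x00000001
addr_hi:22 = -320751 → 0x3b1b11 << 1 → word 0x00763623
tag:4 = 7 → 0x7 << 23 → word 0x03f63623
type:2 = -1 → 0x3 << 27 → word 0x1bf63623
len:3 = 7 → 0x7 << 29 → word 0xfbf63623
word = 0xfbf63623 → little-endian bytes:
  [0]=0x23  [1]=0x36  [2]=0xf6  [3]=0xfb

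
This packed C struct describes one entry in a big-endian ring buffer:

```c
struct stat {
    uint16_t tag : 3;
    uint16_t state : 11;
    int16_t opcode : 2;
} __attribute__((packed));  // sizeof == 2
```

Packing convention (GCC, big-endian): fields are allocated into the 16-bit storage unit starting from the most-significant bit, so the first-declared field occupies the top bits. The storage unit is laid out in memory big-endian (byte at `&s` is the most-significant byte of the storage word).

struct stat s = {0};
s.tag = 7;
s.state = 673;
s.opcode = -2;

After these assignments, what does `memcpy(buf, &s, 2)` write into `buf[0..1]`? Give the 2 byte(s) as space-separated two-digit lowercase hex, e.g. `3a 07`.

tag:3 = 7 → 0x7 << 13 → word 0xe000
state:11 = 673 → 0x2a1 << 2 → word 0xea84
opcode:2 = -2 → 0x2 << 0 → word 0xea86
word = 0xea86 → big-endian bytes:
  [0]=0xea  [1]=0x86

ea 86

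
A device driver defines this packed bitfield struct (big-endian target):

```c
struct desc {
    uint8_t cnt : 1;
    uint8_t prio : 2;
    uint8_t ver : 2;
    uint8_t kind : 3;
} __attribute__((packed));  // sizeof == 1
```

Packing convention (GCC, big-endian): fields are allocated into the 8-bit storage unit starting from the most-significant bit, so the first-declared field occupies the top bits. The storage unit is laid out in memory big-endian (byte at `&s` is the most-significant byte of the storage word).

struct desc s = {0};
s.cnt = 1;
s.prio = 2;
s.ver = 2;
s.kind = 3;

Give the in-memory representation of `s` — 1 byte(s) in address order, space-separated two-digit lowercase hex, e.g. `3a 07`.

cnt:1 = 1 → 0x1 << 7 → word 0x80
prio:2 = 2 → 0x2 << 5 → word 0xc0
ver:2 = 2 → 0x2 << 3 → word 0xd0
kind:3 = 3 → 0x3 << 0 → word 0xd3
word = 0xd3 → big-endian bytes:
  [0]=0xd3

d3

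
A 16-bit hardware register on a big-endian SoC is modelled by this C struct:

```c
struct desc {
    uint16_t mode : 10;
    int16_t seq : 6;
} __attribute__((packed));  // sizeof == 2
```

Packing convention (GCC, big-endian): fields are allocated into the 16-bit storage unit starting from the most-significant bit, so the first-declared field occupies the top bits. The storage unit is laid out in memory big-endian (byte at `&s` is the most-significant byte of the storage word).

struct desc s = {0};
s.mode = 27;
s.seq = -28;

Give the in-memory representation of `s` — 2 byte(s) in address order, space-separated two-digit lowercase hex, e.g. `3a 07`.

mode:10 = 27 → 0x1b << 6 → word 0x06c0
seq:6 = -28 → 0x24 << 0 → word 0x06e4
word = 0x06e4 → big-endian bytes:
  [0]=0x06  [1]=0xe4

06 e4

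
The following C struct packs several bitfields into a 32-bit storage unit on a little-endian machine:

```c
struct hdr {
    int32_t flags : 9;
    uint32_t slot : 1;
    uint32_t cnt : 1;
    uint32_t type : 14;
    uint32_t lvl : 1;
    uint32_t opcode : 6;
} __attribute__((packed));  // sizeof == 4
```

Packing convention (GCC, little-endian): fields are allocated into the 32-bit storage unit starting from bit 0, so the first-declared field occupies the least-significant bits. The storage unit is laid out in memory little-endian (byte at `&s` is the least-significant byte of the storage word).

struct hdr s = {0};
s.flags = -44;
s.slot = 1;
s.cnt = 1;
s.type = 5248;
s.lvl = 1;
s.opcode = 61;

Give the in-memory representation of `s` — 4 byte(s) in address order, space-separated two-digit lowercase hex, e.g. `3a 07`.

d4 07 a4 f6

flags (9b) val=-44 bits=0x1d4 at bit 0: 0x000001d4
slot (1b) val=1 bits=0x1 at bit 9: 0x000003d4
cnt (1b) val=1 bits=0x1 at bit 10: 0x000007d4
type (14b) val=5248 bits=0x1480 at bit 11: 0x00a407d4
lvl (1b) val=1 bits=0x1 at bit 25: 0x02a407d4
opcode (6b) val=61 bits=0x3d at bit 26: 0xf6a407d4
word = 0xf6a407d4 → little-endian bytes:
  [0]=0xd4  [1]=0x07  [2]=0xa4  [3]=0xf6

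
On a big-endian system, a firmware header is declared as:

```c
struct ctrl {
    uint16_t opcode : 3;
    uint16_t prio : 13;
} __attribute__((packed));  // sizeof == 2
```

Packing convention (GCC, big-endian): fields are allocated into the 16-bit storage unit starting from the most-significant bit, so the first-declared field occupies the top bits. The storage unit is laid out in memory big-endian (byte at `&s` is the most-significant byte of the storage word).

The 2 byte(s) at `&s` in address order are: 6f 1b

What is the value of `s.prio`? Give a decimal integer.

3867

[0]=0x6f [1]=0x1b (big-endian) → word 0x6f1b
opcode:3 @ bit 13 → (0x6f1b>>13)&0x7 = 0x3
prio:13 @ bit 0 → (0x6f1b>>0)&0x1fff = 0xf1b  ←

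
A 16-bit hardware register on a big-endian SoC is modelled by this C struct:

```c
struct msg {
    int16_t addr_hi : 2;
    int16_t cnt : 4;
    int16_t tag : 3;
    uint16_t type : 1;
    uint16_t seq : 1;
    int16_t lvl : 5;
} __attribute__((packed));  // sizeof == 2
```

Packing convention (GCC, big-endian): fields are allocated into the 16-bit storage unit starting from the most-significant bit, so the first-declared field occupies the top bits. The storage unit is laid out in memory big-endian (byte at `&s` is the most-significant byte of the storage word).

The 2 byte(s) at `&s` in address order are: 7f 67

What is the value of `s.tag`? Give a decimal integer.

-2

[0]=0x7f [1]=0x67 (big-endian) → word 0x7f67
addr_hi [14+:2] = (word>>14) & 0x3 = 1
cnt [10+:4] = (word>>10) & 0xf = 15
tag [7+:3] = (word>>7) & 0x7 = 6  ←
type [6+:1] = (word>>6) & 0x1 = 1
seq [5+:1] = (word>>5) & 0x1 = 1
lvl [0+:5] = (word>>0) & 0x1f = 7
tag signed 3b, MSB=1: 6 - 8 = -2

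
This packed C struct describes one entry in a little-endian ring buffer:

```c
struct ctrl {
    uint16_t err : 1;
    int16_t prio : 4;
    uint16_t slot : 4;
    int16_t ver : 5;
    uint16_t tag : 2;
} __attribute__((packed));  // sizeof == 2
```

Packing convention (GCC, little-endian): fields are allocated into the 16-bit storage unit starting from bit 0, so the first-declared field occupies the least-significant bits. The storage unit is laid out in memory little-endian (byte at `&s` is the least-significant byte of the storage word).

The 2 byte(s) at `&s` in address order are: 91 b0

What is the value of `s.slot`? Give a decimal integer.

4

[0]=0x91 [1]=0xb0 (little-endian) → word 0xb091
err [0+:1] = (word>>0) & 0x1 = 1
prio [1+:4] = (word>>1) & 0xf = 8
slot [5+:4] = (word>>5) & 0xf = 4  ←
ver [9+:5] = (word>>9) & 0x1f = 24
tag [14+:2] = (word>>14) & 0x3 = 2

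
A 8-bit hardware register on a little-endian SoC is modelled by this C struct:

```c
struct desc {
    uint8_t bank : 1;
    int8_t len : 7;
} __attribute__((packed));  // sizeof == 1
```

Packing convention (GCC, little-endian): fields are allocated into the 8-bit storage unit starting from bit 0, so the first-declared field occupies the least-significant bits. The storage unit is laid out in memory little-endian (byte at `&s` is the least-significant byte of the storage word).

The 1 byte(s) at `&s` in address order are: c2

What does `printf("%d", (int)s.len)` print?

-31

[0]=0xc2 (little-endian) → word 0xc2
bank:1 @ bit 0 → (0xc2>>0)&0x1 = 0x0
len:7 @ bit 1 → (0xc2>>1)&0x7f = 0x61  ←
len signed 7b, MSB=1: 97 - 128 = -31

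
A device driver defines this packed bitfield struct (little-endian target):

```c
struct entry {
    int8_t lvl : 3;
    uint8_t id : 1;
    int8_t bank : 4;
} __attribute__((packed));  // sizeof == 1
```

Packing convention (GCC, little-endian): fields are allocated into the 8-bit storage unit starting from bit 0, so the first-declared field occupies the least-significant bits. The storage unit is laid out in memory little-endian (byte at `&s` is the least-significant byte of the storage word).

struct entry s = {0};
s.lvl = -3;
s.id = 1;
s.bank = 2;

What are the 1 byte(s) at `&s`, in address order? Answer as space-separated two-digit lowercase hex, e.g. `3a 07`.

2d

lvl (3b) val=-3 bits=0x5 at bit 0: 0x05
id (1b) val=1 bits=0x1 at bit 3: 0x0d
bank (4b) val=2 bits=0x2 at bit 4: 0x2d
word = 0x2d → little-endian bytes:
  [0]=0x2d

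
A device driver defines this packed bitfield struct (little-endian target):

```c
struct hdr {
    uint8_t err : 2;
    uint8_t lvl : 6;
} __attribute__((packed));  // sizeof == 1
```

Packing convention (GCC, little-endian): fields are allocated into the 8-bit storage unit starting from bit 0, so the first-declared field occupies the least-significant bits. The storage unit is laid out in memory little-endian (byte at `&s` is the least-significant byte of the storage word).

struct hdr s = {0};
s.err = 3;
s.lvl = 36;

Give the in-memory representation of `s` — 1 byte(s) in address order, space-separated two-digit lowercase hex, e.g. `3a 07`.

93

err:2 = 3 → 0x3 << 0 → word 0x03
lvl:6 = 36 → 0x24 << 2 → word 0x93
word = 0x93 → little-endian bytes:
  [0]=0x93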